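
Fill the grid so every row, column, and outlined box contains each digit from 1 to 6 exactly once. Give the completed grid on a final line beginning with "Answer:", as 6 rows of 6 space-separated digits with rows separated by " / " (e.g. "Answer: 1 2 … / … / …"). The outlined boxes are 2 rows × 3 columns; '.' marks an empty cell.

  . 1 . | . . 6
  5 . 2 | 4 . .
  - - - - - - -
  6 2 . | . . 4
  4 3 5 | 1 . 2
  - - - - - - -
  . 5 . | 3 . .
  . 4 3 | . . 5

Step 1. [r5c6∈{1}] r5c6's peers cover all but 1 ⇒ r5c6=1.
Step 2. [r6c4∈{2,6}] r6c4 is the only open cell in col 4 admitting 6. So r6c4=6.
Step 3. [r3c5∈{3,5}] in row 3, 3 fits only at r3c5, so r3c5=3.
Step 4. [r6c5∈{2}] r6c5 is down to just 2. So r6c5=2.
Step 5. [r1c4∈{2,5}] in row 1, 2 fits only at r1c4, so r1c4=2.
Step 6. [r2c6∈{3}] r2c6 is down to just 3 ⇒ r2c6=3.
Step 7. [r1c3∈{4}] r1c3 has the single candidate 4 ⇒ r1c3=4.
Step 8. [r2c5∈{1}] r2c5's peers cover all but 1. So r2c5=1.
Step 9. [r6c1∈{1}] nothing but 1 survives at r6c1 ⇒ r6c1=1.
Step 10. [r3c3∈{1}] r3c3's peers cover all but 1, so r3c3=1.
Step 11. [r1c5∈{5}] only 5 remains possible at r1c5, so r1c5=5.
Step 12. [r5c1∈{2}] only 2 remains possible at r5c1, so r5c1=2.
Step 13. [r2c2∈{6}] r2c2's peers cover all but 6. So r2c2=6.
Step 14. [r3c4∈{5}] only 5 remains possible at r3c4. So r3c4=5.
Step 15. [r4c5∈{6}] only 6 remains possible at r4c5. So r4c5=6.
Step 16. [r5c3∈{6}] only 6 remains possible at r5c3, so r5c3=6.
Step 17. [r5c5∈{4}] r5c5 is down to just 4. So r5c5=4.
Step 18. [r1c1∈{3}] r1c1 has the single candidate 3. So r1c1=3.

Answer: 3 1 4 2 5 6 / 5 6 2 4 1 3 / 6 2 1 5 3 4 / 4 3 5 1 6 2 / 2 5 6 3 4 1 / 1 4 3 6 2 5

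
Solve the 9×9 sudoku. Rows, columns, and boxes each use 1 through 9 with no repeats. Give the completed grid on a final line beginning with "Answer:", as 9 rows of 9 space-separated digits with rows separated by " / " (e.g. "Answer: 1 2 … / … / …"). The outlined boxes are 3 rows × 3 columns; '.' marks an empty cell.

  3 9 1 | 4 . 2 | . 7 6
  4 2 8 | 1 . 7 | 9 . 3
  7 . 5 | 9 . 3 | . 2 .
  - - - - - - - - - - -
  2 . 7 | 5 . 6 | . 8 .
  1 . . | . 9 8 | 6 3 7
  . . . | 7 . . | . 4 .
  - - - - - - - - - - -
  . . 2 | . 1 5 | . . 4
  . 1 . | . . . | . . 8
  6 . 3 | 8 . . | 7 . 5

Step 1. [r9c2∈{4}] only 4 remains possible at r9c2. So r9c2=4.
Step 2. [r8c3∈{9}] only 9 remains possible at r8c3, so r8c3=9.
Step 3. [r6c7∈{1,2,5}] r6c7 is the only open cell in box 6 admitting 5, so r6c7=5.
Step 4. [r8c5∈{2,3,4,6,7}] 7 has one home in row 8: r8c5. So r8c5=7.
Step 5. [r4c7∈{1}] r4c7 is down to just 1. So r4c7=1.
Step 6. [r7c1∈{8}] r7c1's peers cover all but 8. So r7c1=8.
Step 7. [r8c8∈{6}] r8c8 has the single candidate 6. So r8c8=6.
Step 8. [r6c2∈{3,6,8}] row 6 places 8 nowhere but r6c2, so r6c2=8.
Step 9. [r9c5∈{2}] only 2 remains possible at r9c5 ⇒ r9c5=2.
Step 10. [r8c4∈{3}] r8c4 has the single candidate 3 ⇒ r8c4=3.
Step 11. [r1c7∈{8}] only 8 remains possible at r1c7 ⇒ r1c7=8.
Step 12. [r2c5∈{5,6}] in row 2, 6 fits only at r2c5, so r2c5=6.
Step 13. [r4c5∈{3,4}] 4 has one home in row 4: r4c5, so r4c5=4.
Step 14. [r9c6∈{9}] only 9 remains possible at r9c6 ⇒ r9c6=9.
Step 15. [r6c9∈{2,9}] r6c9 is the only open cell in row 6 admitting 2. So r6c9=2.
Step 16. [r9c8∈{1}] r9c8's peers cover all but 1 ⇒ r9c8=1.
Step 17. [r1c5∈{5}] only 5 remains possible at r1c5 ⇒ r1c5=5.
Step 18. [r6c1∈{9}] r6c1 has the single candidate 9. So r6c1=9.
Step 19. [r5c2∈{5}] only 5 remains possible at r5c2. So r5c2=5.
Step 20. [r6c6∈{1}] r6c6 has the single candidate 1, so r6c6=1.
Step 21. [r6c5∈{3}] nothing but 3 survives at r6c5 ⇒ r6c5=3.
Step 22. [r3c9∈{1}] r3c9 has the single candidate 1 ⇒ r3c9=1.
Step 23. [r7c8∈{9}] r7c8 is down to just 9, so r7c8=9.
Step 24. [r7c4∈{6}] r7c4 is down to just 6. So r7c4=6.
Step 25. [r6c3∈{6}] r6c3 has the single candidate 6, so r6c3=6.
Step 26. [r5c3∈{4}] r5c3 has the single candidate 4, so r5c3=4.
Step 27. [r3c7∈{4}] nothing but 4 survives at r3c7 ⇒ r3c7=4.
Step 28. [r8c1∈{5}] r8c1's peers cover all but 5, so r8c1=5.
Step 29. [r7c7∈{3}] r7c7 has the single candidate 3, so r7c7=3.
Step 30. [r3c2∈{6}] only 6 remains possible at r3c2, so r3c2=6.
Step 31. [r8c6∈{4}] nothing but 4 survives at r8c6 ⇒ r8c6=4.
Step 32. [r4c2∈{3}] r4c2 has the single candidate 3. So r4c2=3.
Step 33. [r7c2∈{7}] only 7 remains possible at r7c2, so r7c2=7.
Step 34. [r5c4∈{2}] r5c4's peers cover all but 2. So r5c4=2.
Step 35. [r3c5∈{8}] r3c5 is down to just 8. So r3c5=8.
Step 36. [r4c9∈{9}] r4c9's peers cover all but 9. So r4c9=9.
Step 37. [r8c7∈{2}] r8c7 has the single candidate 2 ⇒ r8c7=2.
Step 38. [r2c8∈{5}] nothing but 5 survives at r2c8. So r2c8=5.

Answer: 3 9 1 4 5 2 8 7 6 / 4 2 8 1 6 7 9 5 3 / 7 6 5 9 8 3 4 2 1 / 2 3 7 5 4 6 1 8 9 / 1 5 4 2 9 8 6 3 7 / 9 8 6 7 3 1 5 4 2 / 8 7 2 6 1 5 3 9 4 / 5 1 9 3 7 4 2 6 8 / 6 4 3 8 2 9 7 1 5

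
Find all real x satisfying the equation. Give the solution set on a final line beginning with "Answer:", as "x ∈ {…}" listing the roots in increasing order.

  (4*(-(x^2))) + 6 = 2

Step 1. [(4*(-(x^2))) + 6 = 2] the outer +6 inverts by subtracting 6, so sub: 4*(-(x^2)) = -4.
Step 2. [4*(-(x^2)) = -4] 4 out front; divide by 4. So div: -(x^2) = -1.
Step 3. [-(x^2) = -1] leading − — multiply by −1. So neg: x^2 = 1.
Step 4. [x^2 = 1] √ both sides: 1 ≥ 0 gives two branches. So sqrt: x = 1 or -1.

Answer: x ∈ {-1, 1}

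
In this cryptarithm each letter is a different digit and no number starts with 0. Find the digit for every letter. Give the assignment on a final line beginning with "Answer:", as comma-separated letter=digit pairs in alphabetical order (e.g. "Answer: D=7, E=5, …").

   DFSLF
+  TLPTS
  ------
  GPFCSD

Step 1. [G] the sum has 6 digits but both addends have 5; that extra leading digit G is the final carry, namely 1, so G=1.
Step 2. [col 1: F + S ≡ D (mod 10)] D=7 is one option consistent with column 1 (F + S ≡ D (mod 10), carry-in 0) — take it ⇒ D=7.
Step 3. [col 1: F + S ≡ D (mod 10)] column 1 (F + S ≡ D (mod 10), carry-in 0) doesn't pin F yet; pick F=2 and continue. So F=2.
Step 4. [col 1: F + S ≡ D (mod 10)] column 1 reads F+S+carry(0)=D with F=2, D=7; with digits 1,2,7 already taken and all letters distinct, the only value for S is 5, so S=5.
Step 5. [col 2: L + T ≡ S (mod 10)] no forcing yet in column 2 (carry-in 0); T=6 is free and consistent — try it ⇒ T=6.
Step 6. [col 2: L + T ≡ S (mod 10)] column 2: given T=6, S=5, carry-in 0, and digits 1,2,5,6,7 already taken and all letters distinct, L+T≡S (mod 10) forces L=9, so L=9.
Step 7. [col 3: S + P ≡ C (mod 10)] C=0 is one option consistent with column 3 (S + P ≡ C (mod 10), carry-in 1) — take it. So C=0.
Step 8. [col 3: S + P ≡ C (mod 10)] from column 3 (S=5, C=0, carry-in 1, digits 0,1,2,5,6,7,9 already taken and all letters distinct): P must equal 4, so P=4.

Answer: C=0, D=7, F=2, G=1, L=9, P=4, S=5, T=6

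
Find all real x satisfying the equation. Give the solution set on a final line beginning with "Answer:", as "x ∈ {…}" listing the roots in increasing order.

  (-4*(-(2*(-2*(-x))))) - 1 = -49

Step 1. [(-4*(-(2*(-2*(-x))))) - 1 = -49] add 1: x sits inside (… - 1). So sub: -4*(-(2*(-2*(-x)))) = -48.
Step 2. [-4*(-(2*(-2*(-x)))) = -48] LHS = -4·(…); ÷-4 both sides. So div: -(2*(-2*(-x))) = 12.
Step 3. [-(2*(-2*(-x))) = 12] flip signs both sides ⇒ neg: 2*(-2*(-x)) = -12.
Step 4. [2*(-2*(-x)) = -12] LHS = 2·(…); ÷2 both sides, so div: -2*(-x) = -6.
Step 5. [-2*(-x) = -6] leading coefficient -2: divide by -2, so div: -x = 3.
Step 6. [-x = 3] flip signs both sides, so neg: x = -3.

Answer: x ∈ {-3}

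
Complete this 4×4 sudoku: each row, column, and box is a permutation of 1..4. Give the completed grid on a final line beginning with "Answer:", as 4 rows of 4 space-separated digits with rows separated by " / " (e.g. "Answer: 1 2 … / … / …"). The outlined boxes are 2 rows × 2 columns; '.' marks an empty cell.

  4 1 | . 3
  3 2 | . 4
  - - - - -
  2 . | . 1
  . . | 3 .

Step 1. [r3c2∈{3,4}] r3c2 is the only open cell in row 3 admitting 3. So r3c2=3.
Step 2. [r3c3∈{4}] r3c3 has the single candidate 4. So r3c3=4.
Step 3. [r4c4∈{2}] r4c4 is down to just 2. So r4c4=2.
Step 4. [r4c2∈{4}] r4c2 is down to just 4 ⇒ r4c2=4.
Step 5. [r2c3∈{1}] nothing but 1 survives at r2c3. So r2c3=1.
Step 6. [r4c1∈{1}] r4c1's peers cover all but 1. So r4c1=1.
Step 7. [r1c3∈{2}] only 2 remains possible at r1c3. So r1c3=2.

Answer: 4 1 2 3 / 3 2 1 4 / 2 3 4 1 / 1 4 3 2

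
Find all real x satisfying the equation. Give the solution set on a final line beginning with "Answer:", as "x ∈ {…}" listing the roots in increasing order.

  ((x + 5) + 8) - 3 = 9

Step 1. [((x + 5) + 8) - 3 = 9] the outer -3 inverts by adding 3. So sub: (x + 5) + 8 = 12.
Step 2. [(x + 5) + 8 = 12] subtract 8: x sits inside (… + 8) ⇒ sub: x + 5 = 4.
Step 3. [x + 5 = 4] the outer +5 inverts by subtracting 5, so sub: x = -1.

Answer: x ∈ {-1}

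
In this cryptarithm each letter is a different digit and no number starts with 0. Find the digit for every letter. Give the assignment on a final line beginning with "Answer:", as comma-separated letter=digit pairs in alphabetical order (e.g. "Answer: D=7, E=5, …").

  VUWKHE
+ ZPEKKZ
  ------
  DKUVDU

Step 1. [col 1: E + Z ≡ U (mod 10)] column 1 (E + Z ≡ U (mod 10), carry-in 0) doesn't pin E yet; pick E=2 and continue, so E=2.
Step 2. [col 1: E + Z ≡ U (mod 10)] several values work for Z in column 1 (E + Z ≡ U (mod 10), carry-in 0); try Z=1 ⇒ Z=1.
Step 3. [col 1: E + Z ≡ U (mod 10)] column 1 reads E+Z+carry(0)=U with E=2, Z=1; with digits 1,2 already taken and all letters distinct, the only value for U is 3. So U=3.
Step 4. [col 2: H + K ≡ D (mod 10)] several values work for K in column 2 (H + K ≡ D (mod 10), carry-in 0); try K=7. So K=7.
Step 5. [col 2: H + K ≡ D (mod 10)] several values work for H in column 2 (H + K ≡ D (mod 10), carry-in 0); try H=9 ⇒ H=9.
Step 6. [col 2: H + K ≡ D (mod 10)] in column 2 we have H+K≡D with carry-in 0; given H=9, K=7 and digits 1,2,3,7,9 already taken and all letters distinct, that pins D to 6. So D=6.
Step 7. [col 3: K + K ≡ V (mod 10)] in column 3 we have K+K≡V with carry-in 1; given K=7 and digits 1,2,3,6,7,9 already taken and all letters distinct, that pins V to 5. So V=5.
Step 8. [col 4: W + E ≡ U (mod 10)] from column 4 (E=2, U=3, carry-in 1, digits 1,2,3,5,6,7,9 already taken and all letters distinct): W must equal 0 ⇒ W=0.
Step 9. [col 5: U + P ≡ K (mod 10)] column 5 reads U+P+carry(0)=K with U=3, K=7; with digits 0,1,2,3,5,6,7,9 already taken and all letters distinct, the only value for P is 4 ⇒ P=4.

Answer: D=6, E=2, H=9, K=7, P=4, U=3, V=5, W=0, Z=1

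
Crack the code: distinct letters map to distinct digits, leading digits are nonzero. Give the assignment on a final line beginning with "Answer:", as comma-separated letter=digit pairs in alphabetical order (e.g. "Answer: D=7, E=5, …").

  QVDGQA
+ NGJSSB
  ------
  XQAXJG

Step 1. [col 1: A + B ≡ G (mod 10)] column 1 (A + B ≡ G (mod 10), carry-in 0) doesn't pin B yet; pick B=8 and continue ⇒ B=8.
Step 2. [col 1: A + B ≡ G (mod 10)] no forcing yet in column 1 (carry-in 0); A=3 is free and consistent — try it, so A=3.
Step 3. [col 1: A + B ≡ G (mod 10)] column 1: given A=3, B=8, carry-in 0, and digits 3,8 already taken and all letters distinct, A+B≡G (mod 10) forces G=1, so G=1.
Step 4. [col 2: Q + S ≡ J (mod 10)] several values work for Q in column 2 (Q + S ≡ J (mod 10), carry-in 1); try Q=2. So Q=2.
Step 5. [col 2: Q + S ≡ J (mod 10)] several values work for J in column 2 (Q + S ≡ J (mod 10), carry-in 1); try J=9 ⇒ J=9.
Step 6. [col 2: Q + S ≡ J (mod 10)] from column 2 (Q=2, J=9, carry-in 1, digits 1,2,3,8,9 already taken and all letters distinct): S must equal 6 ⇒ S=6.
Step 7. [col 3: G + S ≡ X (mod 10)] column 3: given G=1, S=6, carry-in 0, and digits 1,2,3,6,8,9 already taken and all letters distinct, G+S≡X (mod 10) forces X=7. So X=7.
Step 8. [col 4: D + J ≡ A (mod 10)] from column 4 (J=9, A=3, carry-in 0, digits 1,2,3,6,7,8,9 already taken and all letters distinct): D must equal 4. So D=4.
Step 9. [col 5: V + G ≡ Q (mod 10)] from column 5 (G=1, Q=2, carry-in 1, digits 1,2,3,4,6,7,8,9 already taken and all letters distinct): V must equal 0. So V=0.
Step 10. [col 6: Q + N ≡ X (mod 10)] column 6: given Q=2, X=7, carry-in 0, and digits 0,1,2,3,4,6,7,8,9 already taken and all letters distinct, Q+N≡X (mod 10) forces N=5. So N=5.

Answer: A=3, B=8, D=4, G=1, J=9, N=5, Q=2, S=6, V=0, X=7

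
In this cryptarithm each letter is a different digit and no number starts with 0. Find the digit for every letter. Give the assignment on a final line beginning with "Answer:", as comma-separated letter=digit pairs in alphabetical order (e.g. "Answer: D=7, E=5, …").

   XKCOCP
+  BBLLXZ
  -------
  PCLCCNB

Step 1. [col 1: P + Z ≡ B (mod 10)] column 1 (P + Z ≡ B (mod 10), carry-in 0) doesn't pin B yet; pick B=8 and continue. So B=8.
Step 2. [col 1: P + Z ≡ B (mod 10)] no forcing yet in column 1 (carry-in 0); P=1 is free and consistent — try it ⇒ P=1.
Step 3. [col 1: P + Z ≡ B (mod 10)] column 1 reads P+Z+carry(0)=B with P=1, B=8; with digits 1,8 already taken and all letters distinct, the only value for Z is 7 ⇒ Z=7.
Step 4. [col 2: C + X ≡ N (mod 10)] no forcing yet in column 2 (carry-in 0); X=4 is free and consistent — try it, so X=4.
Step 5. [col 2: C + X ≡ N (mod 10)] column 2 (C + X ≡ N (mod 10), carry-in 0) doesn't pin C yet; pick C=2 and continue. So C=2.
Step 6. [col 2: C + X ≡ N (mod 10)] in column 2 we have C+X≡N with carry-in 0; given C=2, X=4 and digits 1,2,4,7,8 already taken and all letters distinct, that pins N to 6. So N=6.
Step 7. [col 3: O + L ≡ C (mod 10)] O=3 is one option consistent with column 3 (O + L ≡ C (mod 10), carry-in 0) — take it. So O=3.
Step 8. [col 3: O + L ≡ C (mod 10)] column 3: given O=3, C=2, carry-in 0, and digits 1,2,3,4,6,7,8 already taken and all letters distinct, O+L≡C (mod 10) forces L=9. So L=9.
Step 9. [col 5: K + B ≡ L (mod 10)] column 5 reads K+B+carry(1)=L with B=8, L=9; with digits 1,2,3,4,6,7,8,9 already taken and all letters distinct, the only value for K is 0, so K=0.

Answer: B=8, C=2, K=0, L=9, N=6, O=3, P=1, X=4, Z=7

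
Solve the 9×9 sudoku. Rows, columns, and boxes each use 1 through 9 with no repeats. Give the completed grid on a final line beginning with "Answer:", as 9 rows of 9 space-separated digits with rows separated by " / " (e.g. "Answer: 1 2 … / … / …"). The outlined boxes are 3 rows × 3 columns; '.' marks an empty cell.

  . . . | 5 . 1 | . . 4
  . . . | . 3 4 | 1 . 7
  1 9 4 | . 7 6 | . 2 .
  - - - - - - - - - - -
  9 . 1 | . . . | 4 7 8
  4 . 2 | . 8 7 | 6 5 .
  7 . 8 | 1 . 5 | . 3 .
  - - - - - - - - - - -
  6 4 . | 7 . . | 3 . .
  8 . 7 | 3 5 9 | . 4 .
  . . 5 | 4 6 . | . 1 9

Step 1. [r4c5∈{2}] r4c5 has the single candidate 2, so r4c5=2.
Step 2. [r8c7∈{2}] only 2 remains possible at r8c7 ⇒ r8c7=2.
Step 3. [r1c5∈{9}] r1c5 is down to just 9, so r1c5=9.
Step 4. [r1c7∈{8}] r1c7 has the single candidate 8. So r1c7=8.
Step 5. [r2c2∈{2,5,6,8}] col 2 places 8 nowhere but r2c2 ⇒ r2c2=8.
Step 6. [r1c3∈{3,6}] col 3 places 3 nowhere but r1c3 ⇒ r1c3=3.
Step 7. [r1c1∈{2}] r1c1 has the single candidate 2 ⇒ r1c1=2.
Step 8. [r1c8∈{6}] nothing but 6 survives at r1c8 ⇒ r1c8=6.
Step 9. [r9c6∈{2,8}] across row 9, 8 lands solely at r9c6 ⇒ r9c6=8.
Step 10. [r4c2∈{3,5,6}] r4c2 is the only open cell in row 4 admitting 5. So r4c2=5.
Step 11. [r3c7∈{5}] r3c7's peers cover all but 5 ⇒ r3c7=5.
Step 12. [r5c2∈{3}] r5c2's peers cover all but 3, so r5c2=3.
Step 13. [r9c1∈{3}] r9c1's peers cover all but 3, so r9c1=3.
Step 14. [r6c2∈{6}] r6c2's peers cover all but 6. So r6c2=6.
Step 15. [r5c9∈{1}] r5c9 has the single candidate 1 ⇒ r5c9=1.
Step 16. [r2c1∈{5}] r2c1 has the single candidate 5 ⇒ r2c1=5.
Step 17. [r4c6∈{3}] r4c6 is down to just 3 ⇒ r4c6=3.
Step 18. [r5c4∈{9}] r5c4's peers cover all but 9, so r5c4=9.
Step 19. [r2c4∈{2}] only 2 remains possible at r2c4 ⇒ r2c4=2.
Step 20. [r6c9∈{2}] r6c9 is down to just 2. So r6c9=2.
Step 21. [r3c4∈{8}] r3c4 has the single candidate 8 ⇒ r3c4=8.
Step 22. [r2c8∈{9}] r2c8 is down to just 9 ⇒ r2c8=9.
Step 23. [r1c2∈{7}] nothing but 7 survives at r1c2, so r1c2=7.
Step 24. [r8c9∈{6}] r8c9 has the single candidate 6 ⇒ r8c9=6.
Step 25. [r9c7∈{7}] r9c7 has the single candidate 7 ⇒ r9c7=7.
Step 26. [r6c7∈{9}] only 9 remains possible at r6c7. So r6c7=9.
Step 27. [r3c9∈{3}] nothing but 3 survives at r3c9. So r3c9=3.
Step 28. [r7c9∈{5}] only 5 remains possible at r7c9 ⇒ r7c9=5.
Step 29. [r6c5∈{4}] r6c5 has the single candidate 4. So r6c5=4.
Step 30. [r9c2∈{2}] nothing but 2 survives at r9c2, so r9c2=2.
Step 31. [r7c8∈{8}] only 8 remains possible at r7c8 ⇒ r7c8=8.
Step 32. [r2c3∈{6}] nothing but 6 survives at r2c3, so r2c3=6.
Step 33. [r7c5∈{1}] r7c5's peers cover all but 1, so r7c5=1.
Step 34. [r7c3∈{9}] nothing but 9 survives at r7c3, so r7c3=9.
Step 35. [r4c4∈{6}] r4c4's peers cover all but 6 ⇒ r4c4=6.
Step 36. [r8c2∈{1}] nothing but 1 survives at r8c2. So r8c2=1.
Step 37. [r7c6∈{2}] only 2 remains possible at r7c6 ⇒ r7c6=2.

Answer: 2 7 3 5 9 1 8 6 4 / 5 8 6 2 3 4 1 9 7 / 1 9 4 8 7 6 5 2 3 / 9 5 1 6 2 3 4 7 8 / 4 3 2 9 8 7 6 5 1 / 7 6 8 1 4 5 9 3 2 / 6 4 9 7 1 2 3 8 5 / 8 1 7 3 5 9 2 4 6 / 3 2 5 4 6 8 7 1 9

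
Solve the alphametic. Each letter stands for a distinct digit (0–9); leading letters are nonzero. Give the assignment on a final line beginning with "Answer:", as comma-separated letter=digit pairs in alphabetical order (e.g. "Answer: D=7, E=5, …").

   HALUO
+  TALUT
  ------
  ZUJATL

Step 1. [col 1: O + T ≡ L (mod 10)] L=2 is one option consistent with column 1 (O + T ≡ L (mod 10), carry-in 0) — take it, so L=2.
Step 2. [col 1: O + T ≡ L (mod 10)] several values work for O in column 1 (O + T ≡ L (mod 10), carry-in 0); try O=5. So O=5.
Step 3. [Z] Z is the leading digit of a 6-digit sum of two 5-digit numbers; the final carry is exactly 1. So Z=1.
Step 4. [col 1: O + T ≡ L (mod 10)] in column 1 we have O+T≡L with carry-in 0; given O=5, L=2 and digits 1,2,5 already taken and all letters distinct, that pins T to 7, so T=7.
Step 5. [col 2: U + U ≡ T (mod 10)] several values work for U in column 2 (U + U ≡ T (mod 10), carry-in 1); try U=3, so U=3.
Step 6. [col 3: L + L ≡ A (mod 10)] column 3: given L=2, carry-in 0, and digits 1,2,3,5,7 already taken and all letters distinct, L+L≡A (mod 10) forces A=4. So A=4.
Step 7. [col 4: A + A ≡ J (mod 10)] column 4: given A=4, carry-in 0, and digits 1,2,3,4,5,7 already taken and all letters distinct, A+A≡J (mod 10) forces J=8 ⇒ J=8.
Step 8. [col 5: H + T ≡ U (mod 10)] column 5 reads H+T+carry(0)=U with T=7, U=3; with digits 1,2,3,4,5,7,8 already taken and all letters distinct, the only value for H is 6. So H=6.

Answer: A=4, H=6, J=8, L=2, O=5, T=7, U=3, Z=1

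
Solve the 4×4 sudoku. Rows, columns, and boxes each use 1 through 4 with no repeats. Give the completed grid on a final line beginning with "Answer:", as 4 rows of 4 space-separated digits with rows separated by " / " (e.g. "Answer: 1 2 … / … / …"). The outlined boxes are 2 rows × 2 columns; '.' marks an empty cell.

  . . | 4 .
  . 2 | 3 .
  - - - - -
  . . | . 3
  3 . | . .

Step 1. [r1c1∈{1}] r1c1 has the single candidate 1. So r1c1=1.
Step 2. [r4c4∈{1,2,4}] r4c4 is the only open cell in col 4 admitting 4 ⇒ r4c4=4.
Step 3. [r3c1∈{2,4}] col 1 places 2 nowhere but r3c1. So r3c1=2.
Step 4. [r3c3∈{1}] only 1 remains possible at r3c3 ⇒ r3c3=1.
Step 5. [r2c1∈{4}] nothing but 4 survives at r2c1 ⇒ r2c1=4.
Step 6. [r4c3∈{2}] r4c3 is down to just 2, so r4c3=2.
Step 7. [r2c4∈{1}] nothing but 1 survives at r2c4 ⇒ r2c4=1.
Step 8. [r1c2∈{3}] r1c2's peers cover all but 3 ⇒ r1c2=3.
Step 9. [r4c2∈{1}] r4c2 is down to just 1. So r4c2=1.
Step 10. [r3c2∈{4}] nothing but 4 survives at r3c2. So r3c2=4.
Step 11. [r1c4∈{2}] nothing but 2 survives at r1c4. So r1c4=2.

Answer: 1 3 4 2 / 4 2 3 1 / 2 4 1 3 / 3 1 2 4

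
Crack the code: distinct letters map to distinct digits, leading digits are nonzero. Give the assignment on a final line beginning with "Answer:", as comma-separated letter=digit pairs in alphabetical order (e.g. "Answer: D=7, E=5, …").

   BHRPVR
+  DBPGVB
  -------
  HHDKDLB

Step 1. [col 1: R + B ≡ B (mod 10)] column 1 reads R+B+carry(0)=B with nothing yet; with all letters distinct, none taken yet, the only value for R is 0 ⇒ R=0.
Step 2. [col 1: R + B ≡ B (mod 10)] B=5 is one option consistent with column 1 (R + B ≡ B (mod 10), carry-in 0) — take it, so B=5.
Step 3. [col 2: V + V ≡ L (mod 10)] column 2 (V + V ≡ L (mod 10), carry-in 0) doesn't pin L yet; pick L=4 and continue, so L=4.
Step 4. [H] H is the leading digit of a 7-digit sum of two 6-digit numbers; the final carry is exactly 1. So H=1.
Step 5. [col 2: V + V ≡ L (mod 10)] no forcing yet in column 2 (carry-in 0); V=2 is free and consistent — try it. So V=2.
Step 6. [col 3: P + G ≡ D (mod 10)] column 3 (P + G ≡ D (mod 10), carry-in 0) doesn't pin G yet; pick G=9 and continue. So G=9.
Step 7. [col 3: P + G ≡ D (mod 10)] no forcing yet in column 3 (carry-in 0); P=7 is free and consistent — try it, so P=7.
Step 8. [col 3: P + G ≡ D (mod 10)] in column 3 we have P+G≡D with carry-in 0; given P=7, G=9 and digits 0,1,2,4,5,7,9 already taken and all letters distinct, that pins D to 6, so D=6.
Step 9. [col 4: R + P ≡ K (mod 10)] column 4: given R=0, P=7, carry-in 1, and digits 0,1,2,4,5,6,7,9 already taken and all letters distinct, R+P≡K (mod 10) forces K=8 ⇒ K=8.

Answer: B=5, D=6, G=9, H=1, K=8, L=4, P=7, R=0, V=2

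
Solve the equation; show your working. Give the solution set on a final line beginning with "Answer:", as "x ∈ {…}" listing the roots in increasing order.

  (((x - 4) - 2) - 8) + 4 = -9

Step 1. [(((x - 4) - 2) - 8) + 4 = -9] peel the +4: subtract 4 from each side, so sub: ((x - 4) - 2) - 8 = -13.
Step 2. [((x - 4) - 2) - 8 = -13] add 8: x sits inside (… - 8), so sub: (x - 4) - 2 = -5.
Step 3. [(x - 4) - 2 = -5] add 2: x sits inside (… - 2), so sub: x - 4 = -3.
Step 4. [x - 4 = -3] add 4: x sits inside (… - 4). So sub: x = 1.

Answer: x ∈ {1}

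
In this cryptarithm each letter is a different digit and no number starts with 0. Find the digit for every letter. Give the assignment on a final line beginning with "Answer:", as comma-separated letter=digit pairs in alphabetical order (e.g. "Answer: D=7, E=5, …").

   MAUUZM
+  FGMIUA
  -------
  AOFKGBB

Step 1. [col 1: M + A ≡ B (mod 10)] no forcing yet in column 1 (carry-in 0); B=7 is free and consistent — try it ⇒ B=7.
Step 2. [col 1: M + A ≡ B (mod 10)] M=6 is one option consistent with column 1 (M + A ≡ B (mod 10), carry-in 0) — take it ⇒ M=6.
Step 3. [col 1: M + A ≡ B (mod 10)] column 1 reads M+A+carry(0)=B with M=6, B=7; with digits 6,7 already taken and all letters distinct, the only value for A is 1, so A=1.
Step 4. [col 2: Z + U ≡ B (mod 10)] no forcing yet in column 2 (carry-in 0); U=8 is free and consistent — try it ⇒ U=8.
Step 5. [col 2: Z + U ≡ B (mod 10)] in column 2 we have Z+U≡B with carry-in 0; given U=8, B=7 and digits 1,6,7,8 already taken and all letters distinct, that pins Z to 9, so Z=9.
Step 6. [col 3: U + I ≡ G (mod 10)] no forcing yet in column 3 (carry-in 1); G=2 is free and consistent — try it. So G=2.
Step 7. [col 3: U + I ≡ G (mod 10)] column 3: given U=8, G=2, carry-in 1, and digits 1,2,6,7,8,9 already taken and all letters distinct, U+I≡G (mod 10) forces I=3. So I=3.
Step 8. [col 4: U + M ≡ K (mod 10)] in column 4 we have U+M≡K with carry-in 1; given U=8, M=6 and digits 1,2,3,6,7,8,9 already taken and all letters distinct, that pins K to 5 ⇒ K=5.
Step 9. [col 5: A + G ≡ F (mod 10)] in column 5 we have A+G≡F with carry-in 1; given A=1, G=2 and digits 1,2,3,5,6,7,8,9 already taken and all letters distinct, that pins F to 4 ⇒ F=4.
Step 10. [col 6: M + F ≡ O (mod 10)] column 6 reads M+F+carry(0)=O with M=6, F=4; with digits 1,2,3,4,5,6,7,8,9 already taken and all letters distinct, the only value for O is 0. So O=0.

Answer: A=1, B=7, F=4, G=2, I=3, K=5, M=6, O=0, U=8, Z=9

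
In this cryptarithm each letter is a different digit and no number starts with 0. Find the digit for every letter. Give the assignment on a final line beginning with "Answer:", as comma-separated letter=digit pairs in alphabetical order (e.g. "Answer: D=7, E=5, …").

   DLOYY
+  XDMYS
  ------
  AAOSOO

Step 1. [A] the sum has 6 digits but both addends have 5; that extra leading digit A is the final carry, namely 1 ⇒ A=1.
Step 2. [col 1: Y + S ≡ O (mod 10)] several values work for Y in column 1 (Y + S ≡ O (mod 10), carry-in 0); try Y=7. So Y=7.
Step 3. [col 1: Y + S ≡ O (mod 10)] column 1 (Y + S ≡ O (mod 10), carry-in 0) doesn't pin O yet; pick O=5 and continue, so O=5.
Step 4. [col 1: Y + S ≡ O (mod 10)] from column 1 (Y=7, O=5, carry-in 0, digits 1,5,7 already taken and all letters distinct): S must equal 8, so S=8.
Step 5. [col 3: O + M ≡ S (mod 10)] from column 3 (O=5, S=8, carry-in 1, digits 1,5,7,8 already taken and all letters distinct): M must equal 2 ⇒ M=2.
Step 6. [col 4: L + D ≡ O (mod 10)] several values work for L in column 4 (L + D ≡ O (mod 10), carry-in 0); try L=9, so L=9.
Step 7. [col 4: L + D ≡ O (mod 10)] from column 4 (L=9, O=5, carry-in 0, digits 1,2,5,7,8,9 already taken and all letters distinct): D must equal 6 ⇒ D=6.
Step 8. [col 5: D + X ≡ A (mod 10)] column 5 reads D+X+carry(1)=A with D=6, A=1; with digits 1,2,5,6,7,8,9 already taken and all letters distinct, the only value for X is 4 ⇒ X=4.

Answer: A=1, D=6, L=9, M=2, O=5, S=8, X=4, Y=7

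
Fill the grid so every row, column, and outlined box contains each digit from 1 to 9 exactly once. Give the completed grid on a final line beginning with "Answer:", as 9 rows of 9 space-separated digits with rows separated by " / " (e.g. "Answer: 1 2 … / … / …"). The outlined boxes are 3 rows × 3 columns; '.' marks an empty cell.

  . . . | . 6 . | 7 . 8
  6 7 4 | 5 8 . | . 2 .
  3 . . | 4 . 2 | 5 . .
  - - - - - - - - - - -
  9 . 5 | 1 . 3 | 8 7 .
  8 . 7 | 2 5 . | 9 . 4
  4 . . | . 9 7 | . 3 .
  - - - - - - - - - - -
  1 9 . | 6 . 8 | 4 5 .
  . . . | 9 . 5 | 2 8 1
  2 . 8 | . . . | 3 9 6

Step 1. [r4c2∈{2,6}] r4c2 is the only open cell in row 4 admitting 6. So r4c2=6.
Step 2. [r9c6∈{1,4}] in col 6, 4 fits only at r9c6. So r9c6=4.
Step 3. [r2c7∈{1}] nothing but 1 survives at r2c7, so r2c7=1.
Step 4. [r1c6∈{1,9}] r1c6 is the only open cell in col 6 admitting 1, so r1c6=1.
Step 5. [r7c3∈{3}] r7c3 has the single candidate 3 ⇒ r7c3=3.
Step 6. [r9c4∈{7}] only 7 remains possible at r9c4, so r9c4=7.
Step 7. [r3c9∈{9}] r3c9 is down to just 9, so r3c9=9.
Step 8. [r5c8∈{1,6}] r5c8 is the only open cell in col 8 admitting 1 ⇒ r5c8=1.
Step 9. [r3c3∈{1}] only 1 remains possible at r3c3. So r3c3=1.
Step 10. [r6c3∈{2}] nothing but 2 survives at r6c3 ⇒ r6c3=2.
Step 11. [r1c1∈{5}] nothing but 5 survives at r1c1, so r1c1=5.
Step 12. [r4c5∈{4}] r4c5 has the single candidate 4. So r4c5=4.
Step 13. [r4c9∈{2}] only 2 remains possible at r4c9, so r4c9=2.
Step 14. [r8c3∈{6}] only 6 remains possible at r8c3 ⇒ r8c3=6.
Step 15. [r7c5∈{2}] nothing but 2 survives at r7c5. So r7c5=2.
Step 16. [r3c8∈{6}] r3c8 has the single candidate 6. So r3c8=6.
Step 17. [r1c2∈{2}] only 2 remains possible at r1c2, so r1c2=2.
Step 18. [r6c9∈{5}] r6c9 is down to just 5 ⇒ r6c9=5.
Step 19. [r5c6∈{6}] r5c6's peers cover all but 6. So r5c6=6.
Step 20. [r6c2∈{1}] r6c2's peers cover all but 1 ⇒ r6c2=1.
Step 21. [r7c9∈{7}] nothing but 7 survives at r7c9 ⇒ r7c9=7.
Step 22. [r3c2∈{8}] nothing but 8 survives at r3c2, so r3c2=8.
Step 23. [r2c6∈{9}] nothing but 9 survives at r2c6, so r2c6=9.
Step 24. [r9c2∈{5}] r9c2's peers cover all but 5, so r9c2=5.
Step 25. [r9c5∈{1}] r9c5's peers cover all but 1 ⇒ r9c5=1.
Step 26. [r8c1∈{7}] nothing but 7 survives at r8c1, so r8c1=7.
Step 27. [r2c9∈{3}] r2c9's peers cover all but 3 ⇒ r2c9=3.
Step 28. [r1c4∈{3}] r1c4 is down to just 3 ⇒ r1c4=3.
Step 29. [r3c5∈{7}] r3c5 is down to just 7, so r3c5=7.
Step 30. [r8c2∈{4}] only 4 remains possible at r8c2. So r8c2=4.
Step 31. [r6c7∈{6}] nothing but 6 survives at r6c7 ⇒ r6c7=6.
Step 32. [r6c4∈{8}] r6c4 has the single candidate 8. So r6c4=8.
Step 33. [r1c3∈{9}] nothing but 9 survives at r1c3, so r1c3=9.
Step 34. [r5c2∈{3}] r5c2 has the single candidate 3 ⇒ r5c2=3.
Step 35. [r1c8∈{4}] r1c8's peers cover all but 4. So r1c8=4.
Step 36. [r8c5∈{3}] only 3 remains possible at r8c5, so r8c5=3.

Answer: 5 2 9 3 6 1 7 4 8 / 6 7 4 5 8 9 1 2 3 / 3 8 1 4 7 2 5 6 9 / 9 6 5 1 4 3 8 7 2 / 8 3 7 2 5 6 9 1 4 / 4 1 2 8 9 7 6 3 5 / 1 9 3 6 2 8 4 5 7 / 7 4 6 9 3 5 2 8 1 / 2 5 8 7 1 4 3 9 6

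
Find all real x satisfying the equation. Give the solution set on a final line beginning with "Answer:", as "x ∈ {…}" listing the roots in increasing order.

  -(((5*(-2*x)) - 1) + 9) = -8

Step 1. [-(((5*(-2*x)) - 1) + 9) = -8] LHS negated; negate both sides ⇒ neg: ((5*(-2*x)) - 1) + 9 = 8.
Step 2. [((5*(-2*x)) - 1) + 9 = 8] the outer +9 inverts by subtracting 9 ⇒ sub: (5*(-2*x)) - 1 = -1.
Step 3. [(5*(-2*x)) - 1 = -1] 1 comes off first (add 1) ⇒ sub: 5*(-2*x) = 0.
Step 4. [5*(-2*x) = 0] divide by the outer 5, so div: -2*x = 0.
Step 5. [-2*x = 0] -2 out front; divide by -2, so div: x = 0.

Answer: x ∈ {0}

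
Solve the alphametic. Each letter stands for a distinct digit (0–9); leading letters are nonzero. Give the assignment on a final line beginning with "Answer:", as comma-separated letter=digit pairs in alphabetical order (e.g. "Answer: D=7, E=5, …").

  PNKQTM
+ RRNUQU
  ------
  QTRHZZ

Step 1. [col 1: M + U ≡ Z (mod 10)] U=9 is one option consistent with column 1 (M + U ≡ Z (mod 10), carry-in 0) — take it. So U=9.
Step 2. [col 1: M + U ≡ Z (mod 10)] Z=6 is one option consistent with column 1 (M + U ≡ Z (mod 10), carry-in 0) — take it ⇒ Z=6.
Step 3. [col 1: M + U ≡ Z (mod 10)] from column 1 (U=9, Z=6, carry-in 0, digits 6,9 already taken and all letters distinct): M must equal 7, so M=7.
Step 4. [col 2: T + Q ≡ Z (mod 10)] no forcing yet in column 2 (carry-in 1); Q=5 is free and consistent — try it. So Q=5.
Step 5. [col 2: T + Q ≡ Z (mod 10)] in column 2 we have T+Q≡Z with carry-in 1; given Q=5, Z=6 and digits 5,6,7,9 already taken and all letters distinct, that pins T to 0 ⇒ T=0.
Step 6. [col 3: Q + U ≡ H (mod 10)] column 3 reads Q+U+carry(0)=H with Q=5, U=9; with digits 0,5,6,7,9 already taken and all letters distinct, the only value for H is 4. So H=4.
Step 7. [col 4: K + N ≡ R (mod 10)] R=1 is one option consistent with column 4 (K + N ≡ R (mod 10), carry-in 1) — take it. So R=1.
Step 8. [col 4: K + N ≡ R (mod 10)] several values work for N in column 4 (K + N ≡ R (mod 10), carry-in 1); try N=8. So N=8.
Step 9. [col 4: K + N ≡ R (mod 10)] column 4 reads K+N+carry(1)=R with N=8, R=1; with digits 0,1,4,5,6,7,8,9 already taken and all letters distinct, the only value for K is 2. So K=2.
Step 10. [col 6: P + R ≡ Q (mod 10)] in column 6 we have P+R≡Q with carry-in 1; given R=1, Q=5 and digits 0,1,2,4,5,6,7,8,9 already taken and all letters distinct, that pins P to 3, so P=3.

Answer: H=4, K=2, M=7, N=8, P=3, Q=5, R=1, T=0, U=9, Z=6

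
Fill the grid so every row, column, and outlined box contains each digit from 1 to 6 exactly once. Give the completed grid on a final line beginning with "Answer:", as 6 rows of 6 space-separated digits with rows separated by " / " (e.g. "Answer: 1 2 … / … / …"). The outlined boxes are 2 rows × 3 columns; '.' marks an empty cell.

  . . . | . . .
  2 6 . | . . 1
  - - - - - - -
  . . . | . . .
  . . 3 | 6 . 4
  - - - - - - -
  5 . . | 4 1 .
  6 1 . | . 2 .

Step 1. [r1c1∈{1,3,4}] col 1 places 3 nowhere but r1c1 ⇒ r1c1=3.
Step 2. [r4c5∈{5}] only 5 remains possible at r4c5. So r4c5=5.
Step 3. [r3c4∈{1,2,3}] in col 4, 1 fits only at r3c4, so r3c4=1.
Step 4. [r3c6∈{2,3}] box 4 places 2 nowhere but r3c6 ⇒ r3c6=2.
Step 5. [r6c3∈{4}] only 4 remains possible at r6c3 ⇒ r6c3=4.
Step 6. [r2c3∈{5}] r2c3 has the single candidate 5 ⇒ r2c3=5.
Step 7. [r1c5∈{4,6}] 6 has one home in col 5: r1c5, so r1c5=6.
Step 8. [r1c6∈{5}] r1c6's peers cover all but 5 ⇒ r1c6=5.
Step 9. [r2c4∈{3}] r2c4 has the single candidate 3. So r2c4=3.
Step 10. [r5c2∈{2,3}] r5c2 is the only open cell in col 2 admitting 3 ⇒ r5c2=3.
Step 11. [r3c1∈{4}] r3c1 has the single candidate 4 ⇒ r3c1=4.
Step 12. [r3c5∈{3}] nothing but 3 survives at r3c5 ⇒ r3c5=3.
Step 13. [r5c3∈{2}] r5c3's peers cover all but 2. So r5c3=2.
Step 14. [r4c2∈{2}] nothing but 2 survives at r4c2 ⇒ r4c2=2.
Step 15. [r6c4∈{5}] r6c4 is down to just 5. So r6c4=5.
Step 16. [r1c3∈{1}] only 1 remains possible at r1c3, so r1c3=1.
Step 17. [r3c3∈{6}] nothing but 6 survives at r3c3. So r3c3=6.
Step 18. [r4c1∈{1}] r4c1 has the single candidate 1. So r4c1=1.
Step 19. [r1c2∈{4}] only 4 remains possible at r1c2 ⇒ r1c2=4.
Step 20. [r2c5∈{4}] r2c5 is down to just 4. So r2c5=4.
Step 21. [r3c2∈{5}] r3c2 is down to just 5 ⇒ r3c2=5.
Step 22. [r5c6∈{6}] r5c6 is down to just 6, so r5c6=6.
Step 23. [r1c4∈{2}] r1c4 is down to just 2, so r1c4=2.
Step 24. [r6c6∈{3}] r6c6 has the single candidate 3. So r6c6=3.

Answer: 3 4 1 2 6 5 / 2 6 5 3 4 1 / 4 5 6 1 3 2 / 1 2 3 6 5 4 / 5 3 2 4 1 6 / 6 1 4 5 2 3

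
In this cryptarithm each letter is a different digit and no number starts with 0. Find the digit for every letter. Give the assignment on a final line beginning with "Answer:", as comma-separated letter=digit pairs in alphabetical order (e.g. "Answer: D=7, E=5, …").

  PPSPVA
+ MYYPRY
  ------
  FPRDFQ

Step 1. [col 1: A + Y ≡ Q (mod 10)] no forcing yet in column 1 (carry-in 0); A=8 is free and consistent — try it, so A=8.
Step 2. [col 1: A + Y ≡ Q (mod 10)] Y=9 is one option consistent with column 1 (A + Y ≡ Q (mod 10), carry-in 0) — take it, so Y=9.
Step 3. [col 1: A + Y ≡ Q (mod 10)] column 1: given A=8, Y=9, carry-in 0, and digits 8,9 already taken and all letters distinct, A+Y≡Q (mod 10) forces Q=7. So Q=7.
Step 4. [col 2: V + R ≡ F (mod 10)] R=0 is one option consistent with column 2 (V + R ≡ F (mod 10), carry-in 1) — take it, so R=0.
Step 5. [col 2: V + R ≡ F (mod 10)] no forcing yet in column 2 (carry-in 1); V=5 is free and consistent — try it. So V=5.
Step 6. [col 2: V + R ≡ F (mod 10)] from column 2 (V=5, R=0, carry-in 1, digits 0,5,7,8,9 already taken and all letters distinct): F must equal 6. So F=6.
Step 7. [col 3: P + P ≡ D (mod 10)] no forcing yet in column 3 (carry-in 0); D=4 is free and consistent — try it ⇒ D=4.
Step 8. [col 3: P + P ≡ D (mod 10)] column 3 reads P+P+carry(0)=D with D=4; with digits 0,4,5,6,7,8,9 already taken and all letters distinct, the only value for P is 2 ⇒ P=2.
Step 9. [col 4: S + Y ≡ R (mod 10)] column 4 reads S+Y+carry(0)=R with Y=9, R=0; with digits 0,2,4,5,6,7,8,9 already taken and all letters distinct, the only value for S is 1 ⇒ S=1.
Step 10. [col 6: P + M ≡ F (mod 10)] from column 6 (P=2, F=6, carry-in 1, digits 0,1,2,4,5,6,7,8,9 already taken and all letters distinct): M must equal 3 ⇒ M=3.

Answer: A=8, D=4, F=6, M=3, P=2, Q=7, R=0, S=1, V=5, Y=9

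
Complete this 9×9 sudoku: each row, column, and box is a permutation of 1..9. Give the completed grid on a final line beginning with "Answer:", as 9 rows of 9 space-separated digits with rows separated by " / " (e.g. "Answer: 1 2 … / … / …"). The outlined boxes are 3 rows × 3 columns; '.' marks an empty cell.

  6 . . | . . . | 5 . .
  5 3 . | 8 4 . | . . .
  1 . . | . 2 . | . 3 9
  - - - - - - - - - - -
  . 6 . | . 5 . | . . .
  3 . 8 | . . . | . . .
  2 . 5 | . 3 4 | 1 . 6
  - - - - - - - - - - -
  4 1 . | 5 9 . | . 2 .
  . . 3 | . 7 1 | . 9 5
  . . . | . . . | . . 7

Step 1. [r4c6∈{2,7,8,9}] box 5 places 8 nowhere but r4c6 ⇒ r4c6=8.
Step 2. [r4c1∈{7,9}] across col 1, 7 lands solely at r4c1 ⇒ r4c1=7.
Step 3. [r4c8∈{4}] r4c8's peers cover all but 4. So r4c8=4.
Step 4. [r5c9∈{2}] r5c9's peers cover all but 2. So r5c9=2.
Step 5. [r9c6∈{2,3,6}] r9c6 is the only open cell in col 6 admitting 2 ⇒ r9c6=2.
Step 6. [r9c5∈{6,8}] col 5 places 8 nowhere but r9c5, so r9c5=8.
Step 7. [r6c2∈{9}] r6c2 has the single candidate 9 ⇒ r6c2=9.
Step 8. [r1c9∈{1,4,8}] 4 has one home in col 9: r1c9 ⇒ r1c9=4.
Step 9. [r6c4∈{7}] nothing but 7 survives at r6c4 ⇒ r6c4=7.
Step 10. [r3c4∈{6}] r3c4 has the single candidate 6. So r3c4=6.
Step 11. [r8c7∈{4,6,8}] r8c7 is the only open cell in row 8 admitting 6 ⇒ r8c7=6.
Step 12. [r7c3∈{6,7}] r7c3 is the only open cell in row 7 admitting 7, so r7c3=7.
Step 13. [r1c5∈{1}] r1c5 has the single candidate 1. So r1c5=1.
Step 14. [r7c6∈{3,6}] in row 7, 6 fits only at r7c6, so r7c6=6.
Step 15. [r5c6∈{9}] only 9 remains possible at r5c6. So r5c6=9.
Step 16. [r2c6∈{7}] nothing but 7 survives at r2c6 ⇒ r2c6=7.
Step 17. [r9c4∈{3,4}] 3 has one home in box 8: r9c4. So r9c4=3.
Step 18. [r2c3∈{2,9}] across row 2, 9 lands solely at r2c3. So r2c3=9.
Step 19. [r8c2∈{2,8}] row 8 places 2 nowhere but r8c2 ⇒ r8c2=2.
Step 20. [r5c7∈{7}] only 7 remains possible at r5c7 ⇒ r5c7=7.
Step 21. [r3c2∈{4,7,8}] row 3 places 7 nowhere but r3c2 ⇒ r3c2=7.
Step 22. [r3c7∈{8}] r3c7's peers cover all but 8, so r3c7=8.
Step 23. [r7c7∈{3}] nothing but 3 survives at r7c7 ⇒ r7c7=3.
Step 24. [r9c8∈{1}] only 1 remains possible at r9c8 ⇒ r9c8=1.
Step 25. [r5c4∈{1}] r5c4 has the single candidate 1, so r5c4=1.
Step 26. [r5c5∈{6}] r5c5 is down to just 6, so r5c5=6.
Step 27. [r1c3∈{2}] only 2 remains possible at r1c3 ⇒ r1c3=2.
Step 28. [r9c1∈{9}] only 9 remains possible at r9c1 ⇒ r9c1=9.
Step 29. [r9c2∈{5}] r9c2's peers cover all but 5, so r9c2=5.
Step 30. [r6c8∈{8}] nothing but 8 survives at r6c8. So r6c8=8.
Step 31. [r9c3∈{6}] r9c3 has the single candidate 6. So r9c3=6.
Step 32. [r2c8∈{6}] r2c8 has the single candidate 6 ⇒ r2c8=6.
Step 33. [r5c2∈{4}] r5c2 is down to just 4. So r5c2=4.
Step 34. [r4c7∈{9}] r4c7 is down to just 9, so r4c7=9.
Step 35. [r9c7∈{4}] nothing but 4 survives at r9c7. So r9c7=4.
Step 36. [r1c6∈{3}] only 3 remains possible at r1c6 ⇒ r1c6=3.
Step 37. [r4c4∈{2}] r4c4 is down to just 2 ⇒ r4c4=2.
Step 38. [r4c9∈{3}] nothing but 3 survives at r4c9 ⇒ r4c9=3.
Step 39. [r1c8∈{7}] nothing but 7 survives at r1c8 ⇒ r1c8=7.
Step 40. [r8c1∈{8}] only 8 remains possible at r8c1. So r8c1=8.
Step 41. [r7c9∈{8}] r7c9 has the single candidate 8 ⇒ r7c9=8.
Step 42. [r8c4∈{4}] only 4 remains possible at r8c4. So r8c4=4.
Step 43. [r5c8∈{5}] r5c8's peers cover all but 5, so r5c8=5.
Step 44. [r1c2∈{8}] r1c2 is down to just 8 ⇒ r1c2=8.
Step 45. [r4c3∈{1}] r4c3 is down to just 1. So r4c3=1.
Step 46. [r2c9∈{1}] r2c9's peers cover all but 1, so r2c9=1.
Step 47. [r3c6∈{5}] r3c6's peers cover all but 5. So r3c6=5.
Step 48. [r1c4∈{9}] nothing but 9 survives at r1c4, so r1c4=9.
Step 49. [r2c7∈{2}] r2c7 has the single candidate 2, so r2c7=2.
Step 50. [r3c3∈{4}] r3c3 has the single candidate 4. So r3c3=4.

Answer: 6 8 2 9 1 3 5 7 4 / 5 3 9 8 4 7 2 6 1 / 1 7 4 6 2 5 8 3 9 / 7 6 1 2 5 8 9 4 3 / 3 4 8 1 6 9 7 5 2 / 2 9 5 7 3 4 1 8 6 / 4 1 7 5 9 6 3 2 8 / 8 2 3 4 7 1 6 9 5 / 9 5 6 3 8 2 4 1 7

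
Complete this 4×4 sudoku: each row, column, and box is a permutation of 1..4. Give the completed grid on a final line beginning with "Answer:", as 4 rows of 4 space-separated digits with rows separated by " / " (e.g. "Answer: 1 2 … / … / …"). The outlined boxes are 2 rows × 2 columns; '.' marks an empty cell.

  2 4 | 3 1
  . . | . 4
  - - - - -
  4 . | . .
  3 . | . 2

Step 1. [r4c2∈{1}] r4c2 has the single candidate 1. So r4c2=1.
Step 2. [r4c3∈{4}] only 4 remains possible at r4c3, so r4c3=4.
Step 3. [r2c3∈{2}] r2c3 is down to just 2. So r2c3=2.
Step 4. [r3c2∈{2}] r3c2 has the single candidate 2. So r3c2=2.
Step 5. [r2c2∈{3}] r2c2's peers cover all but 3 ⇒ r2c2=3.
Step 6. [r2c1∈{1}] nothing but 1 survives at r2c1, so r2c1=1.
Step 7. [r3c4∈{3}] r3c4 is down to just 3, so r3c4=3.
Step 8. [r3c3∈{1}] r3c3 has the single candidate 1 ⇒ r3c3=1.

Answer: 2 4 3 1 / 1 3 2 4 / 4 2 1 3 / 3 1 4 2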